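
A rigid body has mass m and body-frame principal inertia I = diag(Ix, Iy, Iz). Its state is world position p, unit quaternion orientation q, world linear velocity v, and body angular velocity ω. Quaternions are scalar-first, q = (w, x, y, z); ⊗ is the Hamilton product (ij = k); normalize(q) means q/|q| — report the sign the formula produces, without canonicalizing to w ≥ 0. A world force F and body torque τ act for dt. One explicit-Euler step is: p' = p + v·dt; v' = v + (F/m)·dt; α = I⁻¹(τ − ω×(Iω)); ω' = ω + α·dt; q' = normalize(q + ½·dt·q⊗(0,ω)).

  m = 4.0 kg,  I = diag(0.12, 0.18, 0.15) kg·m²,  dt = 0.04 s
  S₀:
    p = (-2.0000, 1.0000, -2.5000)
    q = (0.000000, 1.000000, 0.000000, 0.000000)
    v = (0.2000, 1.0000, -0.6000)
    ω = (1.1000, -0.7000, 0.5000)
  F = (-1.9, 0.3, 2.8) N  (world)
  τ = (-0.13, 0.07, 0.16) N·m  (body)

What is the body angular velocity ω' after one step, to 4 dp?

ω' = (1.0532, -0.6808, 0.5550)

gyro term ω×Iω = (0.0105, -0.0165, -0.0462)
α = I⁻¹(τ − ω×Iω) = (-1.1708, 0.4806, 1.3747)
ω + α·dt = (1.0532, -0.6808, 0.5550)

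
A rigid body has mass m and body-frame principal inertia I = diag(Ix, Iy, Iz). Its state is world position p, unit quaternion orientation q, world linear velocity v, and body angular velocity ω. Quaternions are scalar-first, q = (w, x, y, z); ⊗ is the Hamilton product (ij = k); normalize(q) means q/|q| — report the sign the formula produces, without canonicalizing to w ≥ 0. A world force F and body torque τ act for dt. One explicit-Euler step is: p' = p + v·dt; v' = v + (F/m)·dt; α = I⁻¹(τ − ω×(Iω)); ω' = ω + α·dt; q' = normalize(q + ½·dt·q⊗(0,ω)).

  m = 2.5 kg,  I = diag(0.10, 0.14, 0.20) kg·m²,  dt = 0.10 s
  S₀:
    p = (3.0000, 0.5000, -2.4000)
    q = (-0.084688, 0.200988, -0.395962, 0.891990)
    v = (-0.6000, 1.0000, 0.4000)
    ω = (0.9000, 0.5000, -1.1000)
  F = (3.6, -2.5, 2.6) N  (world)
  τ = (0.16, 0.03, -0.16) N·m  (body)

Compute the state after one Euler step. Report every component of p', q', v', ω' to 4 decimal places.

a = F/m = (1.4400, -1.0000, 1.0400)
p + v·dt = (2.9400, 0.6000, -2.3600)
v + (F/m)dt = (-0.4560, 0.9000, 0.5040)
gyro term ω×Iω = (-0.0330, 0.0990, 0.0180)
(τ − ω×Iω)/I = (1.9300, -0.4929, -0.8900)
ω' = ω + α·dt = (1.0930, 0.4507, -1.1890)
Hamilton product q⊗(0,ω) = (0.9982808, -0.0866560, 0.9815338, 0.5500166)
q' = normalize(q + ½dt·q⊗(0,ω)) = (-0.0347, 0.1961, -0.3459, 0.9169)

p' = (2.9400, 0.6000, -2.3600)
q' = (-0.0347, 0.1961, -0.3459, 0.9169)
v' = (-0.4560, 0.9000, 0.5040)
ω' = (1.0930, 0.4507, -1.1890)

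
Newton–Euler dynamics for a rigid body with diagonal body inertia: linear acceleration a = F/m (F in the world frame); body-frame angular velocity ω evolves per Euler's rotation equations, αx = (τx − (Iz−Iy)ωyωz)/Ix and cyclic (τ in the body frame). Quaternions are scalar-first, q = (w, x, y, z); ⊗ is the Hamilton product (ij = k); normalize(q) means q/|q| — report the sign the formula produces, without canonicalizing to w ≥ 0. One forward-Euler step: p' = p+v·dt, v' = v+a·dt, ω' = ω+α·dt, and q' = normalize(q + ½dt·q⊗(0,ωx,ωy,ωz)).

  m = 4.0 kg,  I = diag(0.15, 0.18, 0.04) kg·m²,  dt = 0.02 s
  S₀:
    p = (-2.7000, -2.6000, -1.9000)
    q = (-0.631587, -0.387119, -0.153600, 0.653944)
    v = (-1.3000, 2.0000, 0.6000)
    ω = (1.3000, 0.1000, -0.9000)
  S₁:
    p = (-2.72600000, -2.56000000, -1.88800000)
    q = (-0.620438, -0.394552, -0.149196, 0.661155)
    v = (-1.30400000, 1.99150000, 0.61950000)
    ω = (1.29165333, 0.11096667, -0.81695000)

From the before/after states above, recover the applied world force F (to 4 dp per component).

F = (-0.8000, -1.7000, 3.9000)

v₁ − v₀ = (-0.00400000, -0.00850000, 0.01950000)
applied force F = (-0.8000, -1.7000, 3.9000)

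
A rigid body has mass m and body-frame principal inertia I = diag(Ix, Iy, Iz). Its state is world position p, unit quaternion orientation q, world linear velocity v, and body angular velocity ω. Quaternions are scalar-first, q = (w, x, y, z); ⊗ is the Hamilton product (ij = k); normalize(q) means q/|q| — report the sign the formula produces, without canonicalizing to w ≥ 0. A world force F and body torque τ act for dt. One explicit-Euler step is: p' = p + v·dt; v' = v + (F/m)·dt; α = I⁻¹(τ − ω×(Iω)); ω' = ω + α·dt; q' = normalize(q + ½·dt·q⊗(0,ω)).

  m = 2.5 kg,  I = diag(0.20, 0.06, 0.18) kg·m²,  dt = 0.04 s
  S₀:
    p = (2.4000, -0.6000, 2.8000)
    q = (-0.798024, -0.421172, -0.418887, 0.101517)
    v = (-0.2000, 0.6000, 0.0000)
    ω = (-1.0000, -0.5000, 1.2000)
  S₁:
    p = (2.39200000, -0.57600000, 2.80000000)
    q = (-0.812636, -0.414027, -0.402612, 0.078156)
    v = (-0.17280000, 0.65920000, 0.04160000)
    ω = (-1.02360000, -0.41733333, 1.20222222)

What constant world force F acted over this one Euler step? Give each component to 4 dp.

F = (1.7000, 3.7000, 2.6000)

velocity change Δv = (0.02720000, 0.05920000, 0.04160000)
applied force F = (1.7000, 3.7000, 2.6000)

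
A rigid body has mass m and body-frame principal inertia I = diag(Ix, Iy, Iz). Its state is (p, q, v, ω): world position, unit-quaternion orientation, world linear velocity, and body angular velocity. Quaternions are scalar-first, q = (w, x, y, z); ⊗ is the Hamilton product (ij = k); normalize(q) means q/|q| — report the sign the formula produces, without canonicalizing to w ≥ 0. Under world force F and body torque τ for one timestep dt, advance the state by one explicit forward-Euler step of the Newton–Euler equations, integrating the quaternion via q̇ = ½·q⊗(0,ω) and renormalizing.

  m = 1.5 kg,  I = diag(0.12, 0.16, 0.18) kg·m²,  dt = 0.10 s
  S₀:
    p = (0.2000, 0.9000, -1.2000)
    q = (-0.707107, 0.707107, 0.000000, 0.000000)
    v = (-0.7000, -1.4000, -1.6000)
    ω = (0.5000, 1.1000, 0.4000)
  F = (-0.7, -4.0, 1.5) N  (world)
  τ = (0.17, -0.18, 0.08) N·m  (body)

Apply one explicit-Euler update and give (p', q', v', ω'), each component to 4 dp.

p' = (0.1300, 0.7600, -1.3600)
q' = (-0.7233, 0.6880, -0.0529, 0.0247)
v' = (-0.7467, -1.6667, -1.5000)
ω' = (0.6343, 0.9950, 0.4322)

a = (-0.4667, -2.6667, 1.0000)
p + v·dt = (0.1300, 0.7600, -1.3600)
v' = v + a·dt = (-0.7467, -1.6667, -1.5000)
gyro term ω×Iω = (0.0088, -0.0120, 0.0220)
α = I⁻¹(τ − ω×Iω) = (1.3433, -1.0500, 0.3222)
ω' = ω + α·dt = (0.6343, 0.9950, 0.4322)
Hamilton product q⊗(0,ω) = (-0.3535535, -0.3535535, -1.0606605, 0.4949749)
q' = normalize(q + ½dt·q⊗(0,ω)) = (-0.7233, 0.6880, -0.0529, 0.0247)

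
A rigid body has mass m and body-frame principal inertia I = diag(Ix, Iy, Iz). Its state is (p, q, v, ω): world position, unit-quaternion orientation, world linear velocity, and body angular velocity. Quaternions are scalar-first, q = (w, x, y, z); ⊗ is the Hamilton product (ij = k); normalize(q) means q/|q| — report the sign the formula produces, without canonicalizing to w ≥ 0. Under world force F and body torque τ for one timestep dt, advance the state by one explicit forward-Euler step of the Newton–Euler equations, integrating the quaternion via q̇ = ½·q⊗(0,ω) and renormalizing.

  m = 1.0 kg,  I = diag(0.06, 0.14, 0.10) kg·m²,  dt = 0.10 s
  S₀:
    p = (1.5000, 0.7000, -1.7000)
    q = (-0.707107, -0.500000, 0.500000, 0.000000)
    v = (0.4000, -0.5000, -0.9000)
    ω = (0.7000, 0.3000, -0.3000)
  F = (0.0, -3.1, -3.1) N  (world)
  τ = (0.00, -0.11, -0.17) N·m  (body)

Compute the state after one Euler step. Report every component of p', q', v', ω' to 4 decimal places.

ω×(Iω) gyroscopic = (0.0036, 0.0084, 0.0168)
(τ − ω×Iω)/I = (-0.0600, -0.8457, -1.8680)
ω + α·dt = (0.6940, 0.2154, -0.4868)
Hamilton product q⊗(0,ω) = (0.2000000, -0.6449749, -0.3621321, -0.2878679)
q' = normalize(q + ½dt·q⊗(0,ω)) = (-0.6965, -0.5318, 0.4815, -0.0144)
a = F/m = (0.0000, -3.1000, -3.1000)
p + v·dt = (1.5400, 0.6500, -1.7900)
v + (F/m)dt = (0.4000, -0.8100, -1.2100)

p' = (1.5400, 0.6500, -1.7900)
q' = (-0.6965, -0.5318, 0.4815, -0.0144)
v' = (0.4000, -0.8100, -1.2100)
ω' = (0.6940, 0.2154, -0.4868)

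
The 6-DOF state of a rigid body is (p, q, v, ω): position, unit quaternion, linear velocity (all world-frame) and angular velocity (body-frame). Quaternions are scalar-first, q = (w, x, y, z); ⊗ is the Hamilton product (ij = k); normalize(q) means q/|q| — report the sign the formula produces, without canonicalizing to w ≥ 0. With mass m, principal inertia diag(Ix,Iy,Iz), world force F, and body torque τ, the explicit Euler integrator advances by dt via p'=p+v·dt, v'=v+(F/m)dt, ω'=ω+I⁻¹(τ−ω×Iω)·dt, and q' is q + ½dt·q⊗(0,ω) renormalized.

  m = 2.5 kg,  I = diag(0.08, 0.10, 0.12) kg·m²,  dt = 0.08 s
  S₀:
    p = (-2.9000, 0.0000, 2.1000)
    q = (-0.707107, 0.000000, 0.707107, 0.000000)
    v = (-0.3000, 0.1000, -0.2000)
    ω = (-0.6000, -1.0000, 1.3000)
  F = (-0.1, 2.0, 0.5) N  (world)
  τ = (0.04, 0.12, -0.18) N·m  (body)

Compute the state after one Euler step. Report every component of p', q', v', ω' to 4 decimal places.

p' = (-2.9240, 0.0080, 2.0840)
q' = (-0.6772, 0.0536, 0.7336, -0.0198)
v' = (-0.3032, 0.1640, -0.1840)
ω' = (-0.5340, -0.9290, 1.1720)

precession coupling ω×(Iω) = (-0.0260, 0.0312, 0.0120)
(τ − ω×Iω)/I = (0.8250, 0.8880, -1.6000)
new body rate ω' = (-0.5340, -0.9290, 1.1720)
2q̇ = q⊗(0,ω) = (0.7071070, 1.3435033, 0.7071070, -0.4949749)
updated quaternion q' = (-0.6772, 0.0536, 0.7336, -0.0198)
new position p' = (-2.9240, 0.0080, 2.0840)
v' = v + a·dt = (-0.3032, 0.1640, -0.1840)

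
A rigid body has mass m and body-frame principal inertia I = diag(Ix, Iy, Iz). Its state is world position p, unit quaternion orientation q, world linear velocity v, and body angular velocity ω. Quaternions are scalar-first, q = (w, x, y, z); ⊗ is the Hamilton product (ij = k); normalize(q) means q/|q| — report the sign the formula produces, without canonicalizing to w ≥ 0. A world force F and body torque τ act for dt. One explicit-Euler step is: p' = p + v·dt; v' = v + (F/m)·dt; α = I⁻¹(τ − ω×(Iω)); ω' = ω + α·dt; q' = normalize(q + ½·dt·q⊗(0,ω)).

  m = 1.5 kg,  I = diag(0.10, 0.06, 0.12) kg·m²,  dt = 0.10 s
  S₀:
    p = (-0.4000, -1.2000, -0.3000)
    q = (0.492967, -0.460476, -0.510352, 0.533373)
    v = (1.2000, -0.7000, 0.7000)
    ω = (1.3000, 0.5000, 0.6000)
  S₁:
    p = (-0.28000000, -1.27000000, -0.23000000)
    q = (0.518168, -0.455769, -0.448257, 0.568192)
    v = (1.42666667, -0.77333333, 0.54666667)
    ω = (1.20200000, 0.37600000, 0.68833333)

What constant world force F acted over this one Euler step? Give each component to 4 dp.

Δv = v₁−v₀ = (0.22666667, -0.07333333, -0.15333333)
F = m·Δv/dt = (3.4000, -1.1000, -2.3000)

F = (3.4000, -1.1000, -2.3000)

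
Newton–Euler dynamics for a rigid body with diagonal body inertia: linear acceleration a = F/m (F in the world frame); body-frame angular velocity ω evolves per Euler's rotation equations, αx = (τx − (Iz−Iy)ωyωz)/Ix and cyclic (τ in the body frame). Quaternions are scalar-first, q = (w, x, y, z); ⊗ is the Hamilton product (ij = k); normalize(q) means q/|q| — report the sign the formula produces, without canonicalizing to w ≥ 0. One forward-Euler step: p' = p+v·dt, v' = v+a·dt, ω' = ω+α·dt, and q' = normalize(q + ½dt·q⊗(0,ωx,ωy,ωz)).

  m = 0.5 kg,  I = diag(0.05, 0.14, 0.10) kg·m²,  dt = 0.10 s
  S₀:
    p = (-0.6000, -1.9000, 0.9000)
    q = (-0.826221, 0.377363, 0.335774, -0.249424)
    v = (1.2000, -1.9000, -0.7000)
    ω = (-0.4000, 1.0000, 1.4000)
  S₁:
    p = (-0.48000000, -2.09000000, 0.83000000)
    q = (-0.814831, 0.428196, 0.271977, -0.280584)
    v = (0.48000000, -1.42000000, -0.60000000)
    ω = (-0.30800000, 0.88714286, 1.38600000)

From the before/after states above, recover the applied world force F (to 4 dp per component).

velocity change Δv = (-0.72000000, 0.48000000, 0.10000000)
m·(v₁−v₀)/dt = (-3.6000, 2.4000, 0.5000)

F = (-3.6000, 2.4000, 0.5000)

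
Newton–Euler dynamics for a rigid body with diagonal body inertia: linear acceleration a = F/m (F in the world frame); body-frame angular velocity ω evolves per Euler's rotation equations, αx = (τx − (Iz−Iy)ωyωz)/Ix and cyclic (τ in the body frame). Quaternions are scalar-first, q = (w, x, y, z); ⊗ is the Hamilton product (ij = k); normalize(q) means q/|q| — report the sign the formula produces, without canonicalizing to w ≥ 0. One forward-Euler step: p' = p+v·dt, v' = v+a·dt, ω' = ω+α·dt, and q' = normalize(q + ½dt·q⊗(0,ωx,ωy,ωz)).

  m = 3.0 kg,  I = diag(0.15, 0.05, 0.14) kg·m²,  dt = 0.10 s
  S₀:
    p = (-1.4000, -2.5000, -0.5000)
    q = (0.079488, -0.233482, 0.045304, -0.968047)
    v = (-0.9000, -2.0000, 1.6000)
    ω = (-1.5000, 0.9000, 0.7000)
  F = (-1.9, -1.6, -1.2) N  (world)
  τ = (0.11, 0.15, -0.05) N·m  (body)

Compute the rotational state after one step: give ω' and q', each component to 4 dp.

ω×(Iω) gyroscopic = (0.0567, -0.0105, 0.1350)
(τ − ω×Iω)/I = (0.3553, 3.2100, -1.3214)
ω + α·dt = (-1.4645, 1.2210, 0.5679)
q⊗(0,ω) = (0.2866363, 0.7837231, 1.6870471, -0.0865362)
q' = normalize(q + ½dt·q⊗(0,ω)) = (0.0934, -0.1934, 0.1291, -0.9681)

ω' = (-1.4645, 1.2210, 0.5679)
q' = (0.0934, -0.1934, 0.1291, -0.9681)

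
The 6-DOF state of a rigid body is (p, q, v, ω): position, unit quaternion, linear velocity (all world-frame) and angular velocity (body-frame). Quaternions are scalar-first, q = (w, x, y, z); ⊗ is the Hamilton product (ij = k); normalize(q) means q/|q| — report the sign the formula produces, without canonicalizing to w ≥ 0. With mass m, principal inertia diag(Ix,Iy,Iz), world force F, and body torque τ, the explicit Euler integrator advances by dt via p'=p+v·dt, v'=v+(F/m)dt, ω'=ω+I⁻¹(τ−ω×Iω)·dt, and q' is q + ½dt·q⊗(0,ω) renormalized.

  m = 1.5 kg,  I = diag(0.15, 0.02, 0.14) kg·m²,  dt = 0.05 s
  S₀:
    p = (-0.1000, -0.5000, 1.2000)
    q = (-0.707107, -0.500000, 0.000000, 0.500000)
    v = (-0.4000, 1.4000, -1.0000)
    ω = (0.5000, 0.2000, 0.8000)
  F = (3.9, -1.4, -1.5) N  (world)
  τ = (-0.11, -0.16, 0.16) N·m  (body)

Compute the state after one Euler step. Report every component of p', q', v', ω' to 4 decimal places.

p' = (-0.1200, -0.4300, 1.1500)
q' = (-0.7107, -0.5112, 0.0127, 0.4832)
v' = (-0.2700, 1.3533, -1.0500)
ω' = (0.4569, -0.2100, 0.8618)

gyro term ω×Iω = (0.0192, 0.0040, -0.0130)
(τ − ω×Iω)/I = (-0.8613, -8.2000, 1.2357)
new body rate ω' = (0.4569, -0.2100, 0.8618)
Hamilton product q⊗(0,ω) = (-0.1500000, -0.4535535, 0.5085786, -0.6656856)
updated quaternion q' = (-0.7107, -0.5112, 0.0127, 0.4832)
p + v·dt = (-0.1200, -0.4300, 1.1500)
new velocity v' = (-0.2700, 1.3533, -1.0500)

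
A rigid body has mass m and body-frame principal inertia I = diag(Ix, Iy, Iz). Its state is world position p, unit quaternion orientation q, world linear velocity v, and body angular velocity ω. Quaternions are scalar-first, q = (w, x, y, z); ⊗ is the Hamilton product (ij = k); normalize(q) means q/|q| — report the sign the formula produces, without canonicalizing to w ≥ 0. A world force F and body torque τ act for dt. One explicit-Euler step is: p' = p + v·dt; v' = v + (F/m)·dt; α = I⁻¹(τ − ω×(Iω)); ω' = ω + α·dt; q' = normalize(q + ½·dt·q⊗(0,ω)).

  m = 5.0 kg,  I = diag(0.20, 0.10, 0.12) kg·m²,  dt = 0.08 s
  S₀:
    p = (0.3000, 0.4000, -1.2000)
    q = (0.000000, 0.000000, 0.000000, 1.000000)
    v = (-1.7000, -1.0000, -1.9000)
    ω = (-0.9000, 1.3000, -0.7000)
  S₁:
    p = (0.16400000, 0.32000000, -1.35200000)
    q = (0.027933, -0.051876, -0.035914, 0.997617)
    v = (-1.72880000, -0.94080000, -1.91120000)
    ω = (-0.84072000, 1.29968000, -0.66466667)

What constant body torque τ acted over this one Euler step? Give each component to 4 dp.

τ = (0.1300, 0.0500, 0.1700)

Δω = ω₁−ω₀ = (0.05928000, -0.00032000, 0.03533333)
applied torque τ = (0.1300, 0.0500, 0.1700)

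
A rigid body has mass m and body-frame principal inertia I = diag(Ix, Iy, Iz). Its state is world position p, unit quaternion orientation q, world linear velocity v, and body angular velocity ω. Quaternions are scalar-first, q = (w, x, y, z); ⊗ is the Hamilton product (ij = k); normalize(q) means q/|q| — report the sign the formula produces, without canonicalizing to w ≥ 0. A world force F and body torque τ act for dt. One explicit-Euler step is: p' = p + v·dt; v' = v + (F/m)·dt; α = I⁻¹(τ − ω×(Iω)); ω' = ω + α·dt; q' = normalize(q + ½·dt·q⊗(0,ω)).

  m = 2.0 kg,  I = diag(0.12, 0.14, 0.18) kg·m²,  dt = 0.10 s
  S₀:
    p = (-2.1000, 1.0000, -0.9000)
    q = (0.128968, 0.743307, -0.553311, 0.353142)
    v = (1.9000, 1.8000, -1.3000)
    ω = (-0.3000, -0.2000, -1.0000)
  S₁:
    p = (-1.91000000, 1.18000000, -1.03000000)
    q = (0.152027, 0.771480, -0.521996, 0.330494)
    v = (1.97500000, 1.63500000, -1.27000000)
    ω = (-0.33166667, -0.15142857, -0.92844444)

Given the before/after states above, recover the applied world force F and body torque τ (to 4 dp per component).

v₁ − v₀ = (0.07500000, -0.16500000, 0.03000000)
F = m·Δv/dt = (1.5000, -3.3000, 0.6000)
ω₁ − ω₀ = (-0.03166667, 0.04857143, 0.07155556)
precession coupling = (0.0080, -0.0180, 0.0012)
applied torque τ = (-0.0300, 0.0500, 0.1300)

F = (1.5000, -3.3000, 0.6000)
τ = (-0.0300, 0.0500, 0.1300)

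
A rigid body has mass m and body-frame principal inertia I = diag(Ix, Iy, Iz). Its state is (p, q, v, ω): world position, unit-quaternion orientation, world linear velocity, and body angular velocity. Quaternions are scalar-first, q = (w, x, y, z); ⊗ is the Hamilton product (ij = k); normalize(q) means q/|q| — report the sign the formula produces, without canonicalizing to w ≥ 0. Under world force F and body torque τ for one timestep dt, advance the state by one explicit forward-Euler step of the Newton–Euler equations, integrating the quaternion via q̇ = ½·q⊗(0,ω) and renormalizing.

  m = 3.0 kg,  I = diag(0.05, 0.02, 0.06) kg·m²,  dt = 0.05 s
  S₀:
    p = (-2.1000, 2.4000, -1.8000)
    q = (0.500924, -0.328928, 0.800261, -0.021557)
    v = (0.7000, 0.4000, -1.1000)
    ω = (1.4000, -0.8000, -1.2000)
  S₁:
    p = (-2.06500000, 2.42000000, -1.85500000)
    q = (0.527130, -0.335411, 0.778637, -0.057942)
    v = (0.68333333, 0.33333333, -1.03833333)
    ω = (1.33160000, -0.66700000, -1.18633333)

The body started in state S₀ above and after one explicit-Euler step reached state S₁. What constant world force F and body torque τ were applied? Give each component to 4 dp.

velocity change Δv = (-0.01666667, -0.06666667, 0.06166667)
m·(v₁−v₀)/dt = (-1.0000, -4.0000, 3.7000)
rate change Δω = (-0.06840000, 0.13300000, 0.01366667)
ω₀×(Iω₀) = (0.0384, 0.0168, 0.0336)
τ = I·(Δω/dt) + ω₀×(Iω₀) = (-0.0300, 0.0700, 0.0500)

F = (-1.0000, -4.0000, 3.7000)
τ = (-0.0300, 0.0700, 0.0500)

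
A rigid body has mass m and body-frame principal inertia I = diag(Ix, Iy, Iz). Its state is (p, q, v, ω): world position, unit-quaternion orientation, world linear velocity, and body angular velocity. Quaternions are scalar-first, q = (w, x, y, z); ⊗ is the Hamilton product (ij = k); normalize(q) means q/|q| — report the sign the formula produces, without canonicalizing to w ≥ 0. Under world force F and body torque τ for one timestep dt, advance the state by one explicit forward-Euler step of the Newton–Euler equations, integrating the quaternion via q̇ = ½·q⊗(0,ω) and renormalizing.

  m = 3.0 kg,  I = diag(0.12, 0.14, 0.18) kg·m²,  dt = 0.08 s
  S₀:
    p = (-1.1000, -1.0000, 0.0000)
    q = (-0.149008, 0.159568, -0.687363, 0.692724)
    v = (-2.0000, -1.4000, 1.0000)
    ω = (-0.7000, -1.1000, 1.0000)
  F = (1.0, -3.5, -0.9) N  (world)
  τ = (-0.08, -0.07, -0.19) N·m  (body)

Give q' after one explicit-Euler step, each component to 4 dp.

Hamilton product q⊗(0,ω) = (-1.3371257, 0.1789390, -0.4805660, -0.8056869)
q + ½dt·q⊗(0,ω), renormalized = (-0.2021, 0.1664, -0.7051, 0.6591)

q' = (-0.2021, 0.1664, -0.7051, 0.6591)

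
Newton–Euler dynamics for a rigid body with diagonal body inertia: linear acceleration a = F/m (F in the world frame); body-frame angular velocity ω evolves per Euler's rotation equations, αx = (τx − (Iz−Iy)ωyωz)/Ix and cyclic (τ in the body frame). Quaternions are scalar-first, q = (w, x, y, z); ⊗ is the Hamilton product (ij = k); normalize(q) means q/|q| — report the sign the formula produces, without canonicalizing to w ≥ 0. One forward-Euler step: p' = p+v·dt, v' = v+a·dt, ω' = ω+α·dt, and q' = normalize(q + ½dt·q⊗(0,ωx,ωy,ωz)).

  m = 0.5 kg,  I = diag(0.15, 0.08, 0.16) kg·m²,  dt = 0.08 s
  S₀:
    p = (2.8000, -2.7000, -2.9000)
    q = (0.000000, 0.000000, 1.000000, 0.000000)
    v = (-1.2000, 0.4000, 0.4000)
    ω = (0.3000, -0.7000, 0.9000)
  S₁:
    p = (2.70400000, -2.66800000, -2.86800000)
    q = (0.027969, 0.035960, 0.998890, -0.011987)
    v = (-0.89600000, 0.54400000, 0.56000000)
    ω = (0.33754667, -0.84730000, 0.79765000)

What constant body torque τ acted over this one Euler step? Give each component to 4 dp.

τ = (0.0200, -0.1500, -0.1900)

ω₁ − ω₀ = (0.03754667, -0.14730000, -0.10235000)
ω₀×(Iω₀) = (-0.0504, -0.0027, 0.0147)
τ = I·(Δω/dt) + ω₀×(Iω₀) = (0.0200, -0.1500, -0.1900)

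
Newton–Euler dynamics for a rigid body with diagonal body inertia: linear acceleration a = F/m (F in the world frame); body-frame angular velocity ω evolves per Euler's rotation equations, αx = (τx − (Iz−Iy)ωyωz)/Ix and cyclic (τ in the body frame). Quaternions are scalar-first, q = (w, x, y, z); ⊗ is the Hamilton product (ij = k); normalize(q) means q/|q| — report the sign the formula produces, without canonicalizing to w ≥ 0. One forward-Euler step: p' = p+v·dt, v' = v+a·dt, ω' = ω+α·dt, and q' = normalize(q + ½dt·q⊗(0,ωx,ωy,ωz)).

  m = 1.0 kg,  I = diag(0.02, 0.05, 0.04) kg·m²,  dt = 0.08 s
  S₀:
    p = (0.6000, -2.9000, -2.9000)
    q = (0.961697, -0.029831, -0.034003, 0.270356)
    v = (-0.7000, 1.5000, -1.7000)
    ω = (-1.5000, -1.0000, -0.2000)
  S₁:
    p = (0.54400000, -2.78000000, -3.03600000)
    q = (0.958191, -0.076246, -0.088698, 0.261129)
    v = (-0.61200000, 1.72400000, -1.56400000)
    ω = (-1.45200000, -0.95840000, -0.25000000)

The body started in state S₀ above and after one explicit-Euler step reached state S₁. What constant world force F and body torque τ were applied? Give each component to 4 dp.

Δω = ω₁−ω₀ = (0.04800000, 0.04160000, -0.05000000)
gyro term ω₀×Iω₀ = (-0.0020, -0.0060, 0.0450)
τ = I·(Δω/dt) + ω₀×(Iω₀) = (0.0100, 0.0200, 0.0200)
velocity change Δv = (0.08800000, 0.22400000, 0.13600000)
F = m·Δv/dt = (1.1000, 2.8000, 1.7000)

F = (1.1000, 2.8000, 1.7000)
τ = (0.0100, 0.0200, 0.0200)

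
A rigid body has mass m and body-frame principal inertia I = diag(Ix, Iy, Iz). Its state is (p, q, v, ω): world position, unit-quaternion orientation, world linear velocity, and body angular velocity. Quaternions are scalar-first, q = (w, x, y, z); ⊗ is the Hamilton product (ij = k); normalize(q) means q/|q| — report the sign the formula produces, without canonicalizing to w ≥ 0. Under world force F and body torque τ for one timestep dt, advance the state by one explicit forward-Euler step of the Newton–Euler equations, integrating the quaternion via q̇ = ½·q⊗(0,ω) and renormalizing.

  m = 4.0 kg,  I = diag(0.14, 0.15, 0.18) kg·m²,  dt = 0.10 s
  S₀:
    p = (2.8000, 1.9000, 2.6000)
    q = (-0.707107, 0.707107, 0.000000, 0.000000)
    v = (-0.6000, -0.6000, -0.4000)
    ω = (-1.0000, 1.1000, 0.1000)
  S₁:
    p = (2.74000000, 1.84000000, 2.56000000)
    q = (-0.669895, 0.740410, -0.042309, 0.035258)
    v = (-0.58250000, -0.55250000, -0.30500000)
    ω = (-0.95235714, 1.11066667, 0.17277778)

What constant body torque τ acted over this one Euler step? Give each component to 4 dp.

τ = (0.0700, 0.0200, 0.1200)

Δω = ω₁−ω₀ = (0.04764286, 0.01066667, 0.07277778)
gyro term ω₀×Iω₀ = (0.0033, 0.0040, -0.0110)
τ = I·(Δω/dt) + ω₀×(Iω₀) = (0.0700, 0.0200, 0.1200)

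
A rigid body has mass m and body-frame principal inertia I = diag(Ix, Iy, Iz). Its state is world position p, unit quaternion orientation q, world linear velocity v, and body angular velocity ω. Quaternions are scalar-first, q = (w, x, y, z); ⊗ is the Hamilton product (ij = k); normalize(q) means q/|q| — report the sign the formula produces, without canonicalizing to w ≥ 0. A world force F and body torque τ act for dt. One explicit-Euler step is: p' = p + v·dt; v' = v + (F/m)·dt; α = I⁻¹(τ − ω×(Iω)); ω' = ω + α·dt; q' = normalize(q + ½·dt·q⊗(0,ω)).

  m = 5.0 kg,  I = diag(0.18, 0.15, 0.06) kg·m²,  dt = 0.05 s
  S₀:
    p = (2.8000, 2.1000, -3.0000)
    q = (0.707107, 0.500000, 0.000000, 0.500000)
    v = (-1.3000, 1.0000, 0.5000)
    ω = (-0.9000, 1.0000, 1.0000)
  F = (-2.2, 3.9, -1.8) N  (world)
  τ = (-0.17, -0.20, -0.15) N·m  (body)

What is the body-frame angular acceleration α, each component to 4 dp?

α = (-0.4444, -0.6133, -2.9500)

precession coupling ω×(Iω) = (-0.0900, -0.1080, 0.0270)
angular accel α = (-0.4444, -0.6133, -2.9500)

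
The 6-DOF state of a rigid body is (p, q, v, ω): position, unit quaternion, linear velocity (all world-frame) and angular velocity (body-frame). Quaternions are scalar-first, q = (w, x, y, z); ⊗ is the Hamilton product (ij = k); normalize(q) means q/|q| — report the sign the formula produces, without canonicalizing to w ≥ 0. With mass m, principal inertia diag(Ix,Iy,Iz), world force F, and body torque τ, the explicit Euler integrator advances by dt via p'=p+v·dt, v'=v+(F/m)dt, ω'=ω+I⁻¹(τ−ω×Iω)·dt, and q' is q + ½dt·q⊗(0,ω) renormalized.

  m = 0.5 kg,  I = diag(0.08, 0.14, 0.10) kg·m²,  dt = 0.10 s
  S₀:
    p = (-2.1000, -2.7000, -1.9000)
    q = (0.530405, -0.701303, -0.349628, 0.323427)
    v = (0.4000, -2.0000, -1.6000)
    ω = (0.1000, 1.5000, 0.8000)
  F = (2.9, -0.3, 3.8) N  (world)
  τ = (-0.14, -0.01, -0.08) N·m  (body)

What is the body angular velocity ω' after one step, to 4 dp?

precession coupling ω×(Iω) = (-0.0480, -0.0016, 0.0090)
(τ − ω×Iω)/I = (-1.1500, -0.0600, -0.8900)
new body rate ω' = (-0.0150, 1.4940, 0.7110)

ω' = (-0.0150, 1.4940, 0.7110)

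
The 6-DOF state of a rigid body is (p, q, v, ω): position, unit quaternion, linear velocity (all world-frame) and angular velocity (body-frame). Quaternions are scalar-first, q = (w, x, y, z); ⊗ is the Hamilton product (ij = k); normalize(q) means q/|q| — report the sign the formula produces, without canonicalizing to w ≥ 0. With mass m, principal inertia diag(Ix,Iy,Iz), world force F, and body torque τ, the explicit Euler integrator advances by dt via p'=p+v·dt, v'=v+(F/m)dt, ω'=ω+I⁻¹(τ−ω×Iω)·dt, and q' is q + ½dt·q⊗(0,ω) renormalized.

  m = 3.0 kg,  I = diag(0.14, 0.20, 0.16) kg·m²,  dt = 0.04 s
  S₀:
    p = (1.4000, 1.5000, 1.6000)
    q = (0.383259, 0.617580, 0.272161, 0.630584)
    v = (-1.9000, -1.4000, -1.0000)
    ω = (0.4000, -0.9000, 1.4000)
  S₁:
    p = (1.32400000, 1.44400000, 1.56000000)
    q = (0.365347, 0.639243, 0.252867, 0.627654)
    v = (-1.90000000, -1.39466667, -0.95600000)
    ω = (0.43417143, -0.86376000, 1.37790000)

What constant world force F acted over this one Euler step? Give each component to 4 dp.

velocity change Δv = (0.00000000, 0.00533333, 0.04400000)
applied force F = (0.0000, 0.4000, 3.3000)

F = (0.0000, 0.4000, 3.3000)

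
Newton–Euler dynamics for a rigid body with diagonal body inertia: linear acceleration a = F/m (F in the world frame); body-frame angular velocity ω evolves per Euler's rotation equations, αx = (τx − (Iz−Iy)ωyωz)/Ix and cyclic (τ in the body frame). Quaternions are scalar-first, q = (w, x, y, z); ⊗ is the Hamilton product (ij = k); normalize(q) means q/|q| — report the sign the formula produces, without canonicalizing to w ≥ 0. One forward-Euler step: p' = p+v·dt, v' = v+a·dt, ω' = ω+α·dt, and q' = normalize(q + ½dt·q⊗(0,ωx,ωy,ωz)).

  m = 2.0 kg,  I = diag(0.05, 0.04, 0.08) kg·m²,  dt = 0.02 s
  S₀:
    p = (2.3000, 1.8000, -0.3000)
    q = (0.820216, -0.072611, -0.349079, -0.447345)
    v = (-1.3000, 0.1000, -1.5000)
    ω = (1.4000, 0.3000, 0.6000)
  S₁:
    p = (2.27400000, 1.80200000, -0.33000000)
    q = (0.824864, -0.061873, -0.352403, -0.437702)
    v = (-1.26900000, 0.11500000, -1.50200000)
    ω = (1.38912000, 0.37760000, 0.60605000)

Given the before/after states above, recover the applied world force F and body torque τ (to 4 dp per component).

Δv = v₁−v₀ = (0.03100000, 0.01500000, -0.00200000)
F = m·Δv/dt = (3.1000, 1.5000, -0.2000)
Δω = ω₁−ω₀ = (-0.01088000, 0.07760000, 0.00605000)
precession coupling = (0.0072, -0.0252, -0.0042)
applied torque τ = (-0.0200, 0.1300, 0.0200)

F = (3.1000, 1.5000, -0.2000)
τ = (-0.0200, 0.1300, 0.0200)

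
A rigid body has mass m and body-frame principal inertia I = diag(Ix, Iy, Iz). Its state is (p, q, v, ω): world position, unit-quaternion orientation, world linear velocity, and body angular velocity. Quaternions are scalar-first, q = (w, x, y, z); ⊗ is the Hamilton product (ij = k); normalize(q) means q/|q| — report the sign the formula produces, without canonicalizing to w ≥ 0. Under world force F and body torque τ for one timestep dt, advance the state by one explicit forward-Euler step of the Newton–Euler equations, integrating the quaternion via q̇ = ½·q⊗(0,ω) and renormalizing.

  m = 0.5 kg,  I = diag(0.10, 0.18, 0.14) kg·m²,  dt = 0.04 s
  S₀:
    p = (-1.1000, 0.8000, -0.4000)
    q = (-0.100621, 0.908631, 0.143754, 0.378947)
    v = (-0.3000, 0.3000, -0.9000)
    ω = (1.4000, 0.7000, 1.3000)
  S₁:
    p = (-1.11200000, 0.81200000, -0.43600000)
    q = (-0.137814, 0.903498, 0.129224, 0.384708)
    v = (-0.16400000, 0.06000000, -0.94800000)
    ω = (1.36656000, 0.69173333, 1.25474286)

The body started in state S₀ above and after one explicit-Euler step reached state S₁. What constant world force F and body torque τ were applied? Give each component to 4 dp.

F = (1.7000, -3.0000, -0.6000)
τ = (-0.1200, -0.1100, -0.0800)

velocity change Δv = (0.13600000, -0.24000000, -0.04800000)
F = m·Δv/dt = (1.7000, -3.0000, -0.6000)
rate change Δω = (-0.03344000, -0.00826667, -0.04525714)
I·α + gyro = (-0.1200, -0.1100, -0.0800)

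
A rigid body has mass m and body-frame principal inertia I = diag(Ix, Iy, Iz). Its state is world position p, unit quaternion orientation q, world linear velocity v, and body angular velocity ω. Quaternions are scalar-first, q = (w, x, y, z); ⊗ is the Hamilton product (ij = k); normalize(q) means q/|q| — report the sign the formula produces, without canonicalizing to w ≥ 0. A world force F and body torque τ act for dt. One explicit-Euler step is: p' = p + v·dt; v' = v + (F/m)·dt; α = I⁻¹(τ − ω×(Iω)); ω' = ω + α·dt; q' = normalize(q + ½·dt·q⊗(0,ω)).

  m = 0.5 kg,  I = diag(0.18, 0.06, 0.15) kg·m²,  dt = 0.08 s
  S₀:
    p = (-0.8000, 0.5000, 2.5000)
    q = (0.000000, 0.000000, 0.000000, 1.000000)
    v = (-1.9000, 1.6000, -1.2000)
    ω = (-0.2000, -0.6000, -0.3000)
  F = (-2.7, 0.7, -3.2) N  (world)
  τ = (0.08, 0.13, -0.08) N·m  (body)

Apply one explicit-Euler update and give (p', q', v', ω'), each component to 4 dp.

p' = (-0.9520, 0.6280, 2.4040)
q' = (0.0120, 0.0240, -0.0080, 0.9996)
v' = (-2.3320, 1.7120, -1.7120)
ω' = (-0.1716, -0.4291, -0.3350)

precession coupling ω×(Iω) = (0.0162, 0.0018, -0.0144)
(τ − ω×Iω)/I = (0.3544, 2.1367, -0.4373)
ω' = ω + α·dt = (-0.1716, -0.4291, -0.3350)
q⊗(0,ω) = (0.3000000, 0.6000000, -0.2000000, 0.0000000)
q' = normalize(q + ½dt·q⊗(0,ω)) = (0.0120, 0.0240, -0.0080, 0.9996)
a = F/m = (-5.4000, 1.4000, -6.4000)
p + v·dt = (-0.9520, 0.6280, 2.4040)
new velocity v' = (-2.3320, 1.7120, -1.7120)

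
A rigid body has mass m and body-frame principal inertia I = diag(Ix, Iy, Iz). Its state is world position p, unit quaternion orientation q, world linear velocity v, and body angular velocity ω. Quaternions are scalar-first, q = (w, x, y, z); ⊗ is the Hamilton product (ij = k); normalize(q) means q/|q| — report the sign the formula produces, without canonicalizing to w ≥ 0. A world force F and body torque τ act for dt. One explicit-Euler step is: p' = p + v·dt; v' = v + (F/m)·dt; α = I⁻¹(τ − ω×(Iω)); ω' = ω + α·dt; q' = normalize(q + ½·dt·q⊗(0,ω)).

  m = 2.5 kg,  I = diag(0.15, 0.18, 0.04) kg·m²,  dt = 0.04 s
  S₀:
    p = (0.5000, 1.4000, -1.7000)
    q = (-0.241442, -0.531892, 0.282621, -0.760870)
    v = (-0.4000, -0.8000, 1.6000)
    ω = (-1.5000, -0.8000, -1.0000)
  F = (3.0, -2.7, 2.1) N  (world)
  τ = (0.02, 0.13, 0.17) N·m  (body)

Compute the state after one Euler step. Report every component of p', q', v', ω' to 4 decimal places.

angular accel α = (0.8800, -0.1944, 3.3500)
ω' = ω + α·dt = (-1.4648, -0.8078, -0.8660)
q⊗(0,ω) = (-1.3326112, -0.5291540, 0.8025666, 1.0908871)
q' = normalize(q + ½dt·q⊗(0,ω)) = (-0.2679, -0.5421, 0.2984, -0.7385)
p' = p + v·dt = (0.4840, 1.3680, -1.6360)
v' = v + a·dt = (-0.3520, -0.8432, 1.6336)

p' = (0.4840, 1.3680, -1.6360)
q' = (-0.2679, -0.5421, 0.2984, -0.7385)
v' = (-0.3520, -0.8432, 1.6336)
ω' = (-1.4648, -0.8078, -0.8660)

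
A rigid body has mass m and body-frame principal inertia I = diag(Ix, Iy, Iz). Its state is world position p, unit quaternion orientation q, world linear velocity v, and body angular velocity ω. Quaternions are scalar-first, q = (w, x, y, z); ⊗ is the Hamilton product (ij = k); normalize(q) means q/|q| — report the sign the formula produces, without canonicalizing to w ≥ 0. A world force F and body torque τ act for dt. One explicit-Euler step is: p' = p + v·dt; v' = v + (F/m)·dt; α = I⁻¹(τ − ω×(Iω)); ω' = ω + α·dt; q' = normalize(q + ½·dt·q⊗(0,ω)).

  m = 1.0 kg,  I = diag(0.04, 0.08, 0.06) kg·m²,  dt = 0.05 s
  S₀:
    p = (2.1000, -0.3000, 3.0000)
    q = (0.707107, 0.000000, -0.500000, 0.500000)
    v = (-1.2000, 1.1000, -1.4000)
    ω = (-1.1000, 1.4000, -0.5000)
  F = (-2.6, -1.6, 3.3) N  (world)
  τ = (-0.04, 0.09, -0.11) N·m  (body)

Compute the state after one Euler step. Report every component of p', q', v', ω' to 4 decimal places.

a = F/m = (-2.6000, -1.6000, 3.3000)
p' = p + v·dt = (2.0400, -0.2450, 2.9300)
new velocity v' = (-1.3300, 1.0200, -1.2350)
α = I⁻¹(τ − ω×Iω) = (-1.3500, 1.2625, -0.8067)
ω' = ω + α·dt = (-1.1675, 1.4631, -0.5403)
q⊗(0,ω) = (0.9500000, -1.2278177, 0.4399498, -0.9035535)
q + ½dt·q⊗(0,ω), renormalized = (0.7301, -0.0307, -0.4885, 0.4769)

p' = (2.0400, -0.2450, 2.9300)
q' = (0.7301, -0.0307, -0.4885, 0.4769)
v' = (-1.3300, 1.0200, -1.2350)
ω' = (-1.1675, 1.4631, -0.5403)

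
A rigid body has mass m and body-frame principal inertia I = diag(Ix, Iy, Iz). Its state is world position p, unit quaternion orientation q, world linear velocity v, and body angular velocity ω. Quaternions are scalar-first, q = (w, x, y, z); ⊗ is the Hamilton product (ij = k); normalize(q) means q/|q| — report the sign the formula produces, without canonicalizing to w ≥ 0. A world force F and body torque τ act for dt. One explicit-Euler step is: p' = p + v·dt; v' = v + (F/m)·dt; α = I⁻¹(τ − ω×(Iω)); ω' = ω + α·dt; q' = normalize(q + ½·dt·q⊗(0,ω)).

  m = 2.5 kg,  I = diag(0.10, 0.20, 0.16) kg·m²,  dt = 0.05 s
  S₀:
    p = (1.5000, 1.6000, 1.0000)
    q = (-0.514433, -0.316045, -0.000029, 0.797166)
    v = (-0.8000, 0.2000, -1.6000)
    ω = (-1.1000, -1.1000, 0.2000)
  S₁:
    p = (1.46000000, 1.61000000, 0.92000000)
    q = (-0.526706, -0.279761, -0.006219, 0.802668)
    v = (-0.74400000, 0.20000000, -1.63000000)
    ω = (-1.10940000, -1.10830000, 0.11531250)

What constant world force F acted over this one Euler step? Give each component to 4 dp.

v₁ − v₀ = (0.05600000, 0.00000000, -0.03000000)
m·(v₁−v₀)/dt = (2.8000, 0.0000, -1.5000)

F = (2.8000, 0.0000, -1.5000)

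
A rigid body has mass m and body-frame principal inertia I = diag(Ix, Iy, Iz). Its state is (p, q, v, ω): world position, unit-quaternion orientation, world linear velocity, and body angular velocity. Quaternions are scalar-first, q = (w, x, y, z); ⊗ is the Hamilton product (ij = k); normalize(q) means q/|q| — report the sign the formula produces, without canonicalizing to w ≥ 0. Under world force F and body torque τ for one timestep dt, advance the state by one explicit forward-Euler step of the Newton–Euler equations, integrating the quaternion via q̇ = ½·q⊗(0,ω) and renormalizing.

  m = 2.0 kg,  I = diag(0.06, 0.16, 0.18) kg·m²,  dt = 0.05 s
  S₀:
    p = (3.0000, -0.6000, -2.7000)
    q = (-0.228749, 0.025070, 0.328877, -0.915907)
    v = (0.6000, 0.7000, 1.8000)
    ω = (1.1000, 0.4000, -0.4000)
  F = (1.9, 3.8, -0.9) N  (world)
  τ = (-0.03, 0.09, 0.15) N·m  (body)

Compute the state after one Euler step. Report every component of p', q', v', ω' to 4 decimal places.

(τ − ω×Iω)/I = (-0.4467, 0.2325, 0.5889)
ω' = ω + α·dt = (1.0777, 0.4116, -0.3706)
q⊗(0,ω) = (-0.5254906, -0.0168119, -1.0889693, -0.2602371)
q' = normalize(q + ½dt·q⊗(0,ω)) = (-0.2418, 0.0246, 0.3015, -0.9220)
a = F/m = (0.9500, 1.9000, -0.4500)
p' = p + v·dt = (3.0300, -0.5650, -2.6100)
v + (F/m)dt = (0.6475, 0.7950, 1.7775)

p' = (3.0300, -0.5650, -2.6100)
q' = (-0.2418, 0.0246, 0.3015, -0.9220)
v' = (0.6475, 0.7950, 1.7775)
ω' = (1.0777, 0.4116, -0.3706)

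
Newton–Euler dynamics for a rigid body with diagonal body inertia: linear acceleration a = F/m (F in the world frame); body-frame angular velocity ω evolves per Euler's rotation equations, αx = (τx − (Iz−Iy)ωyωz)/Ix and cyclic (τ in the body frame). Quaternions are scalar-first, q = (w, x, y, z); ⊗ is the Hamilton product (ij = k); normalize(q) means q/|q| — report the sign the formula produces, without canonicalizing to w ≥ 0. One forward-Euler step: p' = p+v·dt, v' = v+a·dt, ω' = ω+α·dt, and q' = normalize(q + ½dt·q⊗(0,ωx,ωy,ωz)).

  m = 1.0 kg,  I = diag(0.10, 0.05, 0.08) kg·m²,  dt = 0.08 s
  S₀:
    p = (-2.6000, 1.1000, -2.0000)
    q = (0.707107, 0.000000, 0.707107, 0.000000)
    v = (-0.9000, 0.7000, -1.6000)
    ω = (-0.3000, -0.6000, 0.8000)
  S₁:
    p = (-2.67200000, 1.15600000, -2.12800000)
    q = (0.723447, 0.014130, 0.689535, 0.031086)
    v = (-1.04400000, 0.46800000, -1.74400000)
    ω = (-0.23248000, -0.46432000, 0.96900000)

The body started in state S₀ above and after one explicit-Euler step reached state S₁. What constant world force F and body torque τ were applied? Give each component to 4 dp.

F = (-1.8000, -2.9000, -1.8000)
τ = (0.0700, 0.0800, 0.1600)

Δω = ω₁−ω₀ = (0.06752000, 0.13568000, 0.16900000)
precession coupling = (-0.0144, -0.0048, -0.0090)
τ = I·(Δω/dt) + ω₀×(Iω₀) = (0.0700, 0.0800, 0.1600)
Δv = v₁−v₀ = (-0.14400000, -0.23200000, -0.14400000)
m·(v₁−v₀)/dt = (-1.8000, -2.9000, -1.8000)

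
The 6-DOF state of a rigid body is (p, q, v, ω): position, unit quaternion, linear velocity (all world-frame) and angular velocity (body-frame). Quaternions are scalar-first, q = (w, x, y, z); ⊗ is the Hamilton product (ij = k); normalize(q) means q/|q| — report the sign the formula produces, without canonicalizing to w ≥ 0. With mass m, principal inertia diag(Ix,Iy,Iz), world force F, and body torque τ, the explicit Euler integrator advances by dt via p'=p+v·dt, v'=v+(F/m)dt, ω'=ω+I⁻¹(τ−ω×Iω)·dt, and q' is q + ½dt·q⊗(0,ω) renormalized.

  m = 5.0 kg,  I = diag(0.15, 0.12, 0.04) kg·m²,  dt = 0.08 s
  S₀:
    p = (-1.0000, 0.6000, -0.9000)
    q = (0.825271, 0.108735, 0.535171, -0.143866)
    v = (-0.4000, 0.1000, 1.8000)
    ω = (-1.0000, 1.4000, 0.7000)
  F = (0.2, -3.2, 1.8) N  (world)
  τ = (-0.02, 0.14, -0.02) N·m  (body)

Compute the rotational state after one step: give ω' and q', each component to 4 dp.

ω' = (-0.9689, 1.5447, 0.5760)
q' = (0.8015, 0.0985, 0.5825, -0.0930)

α = I⁻¹(τ − ω×Iω) = (0.3893, 1.8083, -1.5500)
ω + α·dt = (-0.9689, 1.5447, 0.5760)
Hamilton product q⊗(0,ω) = (-0.5397982, -0.2492389, 1.2231309, 1.2650897)
updated quaternion q' = (0.8015, 0.0985, 0.5825, -0.0930)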